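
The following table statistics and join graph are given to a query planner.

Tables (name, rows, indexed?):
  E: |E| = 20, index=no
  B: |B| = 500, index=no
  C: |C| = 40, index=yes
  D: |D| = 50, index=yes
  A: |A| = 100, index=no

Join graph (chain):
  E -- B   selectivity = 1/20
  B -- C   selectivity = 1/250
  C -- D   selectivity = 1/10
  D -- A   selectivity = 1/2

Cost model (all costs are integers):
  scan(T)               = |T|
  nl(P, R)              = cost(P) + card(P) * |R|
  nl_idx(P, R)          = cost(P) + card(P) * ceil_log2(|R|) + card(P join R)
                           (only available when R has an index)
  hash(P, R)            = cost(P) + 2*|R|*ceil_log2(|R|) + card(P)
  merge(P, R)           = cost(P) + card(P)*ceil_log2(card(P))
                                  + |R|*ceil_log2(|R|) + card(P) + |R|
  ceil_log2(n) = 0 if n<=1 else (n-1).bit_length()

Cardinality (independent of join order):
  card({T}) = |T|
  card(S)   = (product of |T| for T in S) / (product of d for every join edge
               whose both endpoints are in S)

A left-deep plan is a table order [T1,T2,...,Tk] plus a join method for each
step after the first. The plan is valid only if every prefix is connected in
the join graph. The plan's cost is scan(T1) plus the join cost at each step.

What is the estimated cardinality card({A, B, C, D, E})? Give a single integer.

20000

Tables in S: A(100), B(500), C(40), D(50), E(20)
Edges inside S: E-B(d=20), B-C(d=250), C-D(d=10), D-A(d=2)
numerator = 100 * 500 * 40 * 50 * 20 = 2000000000
denominator = 20 * 250 * 10 * 2 = 100000
card(S) = 2000000000 / 100000 = 20000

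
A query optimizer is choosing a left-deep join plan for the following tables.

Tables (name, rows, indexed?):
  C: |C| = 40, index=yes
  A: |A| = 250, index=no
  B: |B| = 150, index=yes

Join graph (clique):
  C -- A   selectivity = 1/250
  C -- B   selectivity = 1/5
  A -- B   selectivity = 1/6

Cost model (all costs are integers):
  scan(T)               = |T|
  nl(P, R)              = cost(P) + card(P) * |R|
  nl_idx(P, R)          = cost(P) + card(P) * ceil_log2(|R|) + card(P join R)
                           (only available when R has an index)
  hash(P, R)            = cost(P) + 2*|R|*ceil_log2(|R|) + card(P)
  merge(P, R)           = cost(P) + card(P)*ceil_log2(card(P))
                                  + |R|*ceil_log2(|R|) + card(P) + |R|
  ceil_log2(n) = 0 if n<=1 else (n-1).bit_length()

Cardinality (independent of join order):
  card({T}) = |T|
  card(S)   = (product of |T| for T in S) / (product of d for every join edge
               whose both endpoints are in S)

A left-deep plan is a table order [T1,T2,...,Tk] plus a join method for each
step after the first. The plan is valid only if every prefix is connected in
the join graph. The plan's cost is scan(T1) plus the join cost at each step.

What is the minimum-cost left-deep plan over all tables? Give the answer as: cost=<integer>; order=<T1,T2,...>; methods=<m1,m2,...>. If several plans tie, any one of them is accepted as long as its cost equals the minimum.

Selinger DP (subsets sized 1..n):
  {C}: scan cost=40, card=40
  {A}: scan cost=250, card=250
  {B}: scan cost=150, card=150
  {AC}: card=40; try (C,hash)→980, (C,nl_idx)→1790, (A,merge)→2570, (C,merge)→2780, (A,hash)→4080, (A,nl)→10040 …(+1); best=980 via (C,hash)
  {BC}: card=1200; try (C,hash)→780, (B,nl_idx)→1560, (B,merge)→1670, (C,merge)→1780, (C,nl_idx)→2250, (B,hash)→2480 …(+2); best=780 via (C,hash)
  {AB}: card=6250; try (B,hash)→2900, (A,merge)→3750, (B,merge)→3850, (A,hash)→4300, (B,nl_idx)→8500, (A,nl)→37650 …(+1); best=2900 via (B,hash)
  {ABC}: card=200; try (B,nl_idx)→1500, (B,merge)→2610, (B,hash)→3420, (A,hash)→5980, (B,nl)→6980, (C,hash)→9630 …(+5); best=1500 via (B,nl_idx)

cost=1500; order=A,C,B; methods=hash,nl_idx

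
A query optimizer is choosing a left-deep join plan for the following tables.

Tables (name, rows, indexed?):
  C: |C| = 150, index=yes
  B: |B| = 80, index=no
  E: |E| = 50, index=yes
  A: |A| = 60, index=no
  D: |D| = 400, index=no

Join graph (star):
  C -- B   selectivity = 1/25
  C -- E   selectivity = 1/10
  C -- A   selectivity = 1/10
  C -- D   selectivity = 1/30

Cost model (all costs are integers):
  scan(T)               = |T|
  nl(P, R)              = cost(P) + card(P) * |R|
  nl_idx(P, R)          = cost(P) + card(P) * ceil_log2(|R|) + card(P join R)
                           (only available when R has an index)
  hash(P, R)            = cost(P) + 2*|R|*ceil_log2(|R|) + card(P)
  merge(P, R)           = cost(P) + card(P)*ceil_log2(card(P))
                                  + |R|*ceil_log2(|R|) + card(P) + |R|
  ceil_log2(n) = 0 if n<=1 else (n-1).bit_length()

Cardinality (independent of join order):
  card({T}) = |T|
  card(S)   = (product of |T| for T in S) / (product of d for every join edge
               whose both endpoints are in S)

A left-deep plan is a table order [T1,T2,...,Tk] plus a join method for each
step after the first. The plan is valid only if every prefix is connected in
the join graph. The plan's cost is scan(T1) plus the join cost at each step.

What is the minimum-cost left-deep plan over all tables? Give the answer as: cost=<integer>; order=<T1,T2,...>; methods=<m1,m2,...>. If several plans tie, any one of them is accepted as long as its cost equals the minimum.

Selinger DP (subsets sized 1..n):
  {C}: scan cost=150, card=150
  {B}: scan cost=80, card=80
  {E}: scan cost=50, card=50
  {A}: scan cost=60, card=60
  {D}: scan cost=400, card=400
  {BC}: card=480; try (C,nl_idx)→1200, (B,hash)→1420, (C,merge)→2070, (B,merge)→2140, (C,hash)→2560, (C,nl)→12080 …(+1); best=1200 via (C,nl_idx)
  {CE}: card=750; try (E,hash)→900, (C,nl_idx)→1200, (C,merge)→1750, (E,nl_idx)→1800, (E,merge)→1850, (C,hash)→2500 …(+2); best=900 via (E,hash)
  {AC}: card=900; try (A,hash)→1020, (C,nl_idx)→1440, (C,merge)→1830, (A,merge)→1920, (C,hash)→2520, (C,nl)→9060 …(+1); best=1020 via (A,hash)
  {CD}: card=2000; try (C,hash)→3200, (D,merge)→5500, (C,nl_idx)→5600, (C,merge)→5750, (D,hash)→7500, (D,nl)→60150 …(+1); best=3200 via (C,hash)
  {BCE}: card=2400; try (E,hash)→2280, (B,hash)→2770, (E,merge)→6350, (E,nl_idx)→6480, (B,merge)→9790, (E,nl)→25200 …(+1); best=2280 via (E,hash)
  {ABC}: card=2880; try (A,hash)→2400, (B,hash)→3040, (A,merge)→6420, (B,merge)→11560, (A,nl)→30000, (B,nl)→73020; best=2400 via (A,hash)
  {BCD}: card=6400; try (B,hash)→6320, (D,hash)→8880, (D,merge)→10000, (B,merge)→27840, (B,nl)→163200, (D,nl)→193200; best=6320 via (B,hash)
  {ACE}: card=4500; try (A,hash)→2370, (E,hash)→2520, (A,merge)→9570, (E,nl_idx)→10920, (E,merge)→11270, (A,nl)→45900 …(+1); best=2370 via (A,hash)
  {CDE}: card=10000; try (E,hash)→5800, (D,hash)→8850, (D,merge)→13150, (E,nl_idx)→25200, (E,merge)→27550, (E,nl)→103200 …(+1); best=5800 via (E,hash)
  {ACD}: card=12000; try (A,hash)→5920, (D,hash)→9120, (D,merge)→14920, (A,merge)→27620, (A,nl)→123200, (D,nl)→361020; best=5920 via (A,hash)
  {ABCE}: card=14400; try (A,hash)→5400, (E,hash)→5880, (B,hash)→7990, (A,merge)→33900, (E,nl_idx)→34080, (E,merge)→40190 …(+4); best=5400 via (A,hash)
  {BCDE}: card=32000; try (D,hash)→11880, (E,hash)→13320, (B,hash)→16920, (D,merge)→37480, (E,nl_idx)→76720, (E,merge)→96270 …(+4); best=11880 via (D,hash)
  {ABCD}: card=38400; try (D,hash)→12480, (A,hash)→13440, (B,hash)→19040, (D,merge)→43840, (A,merge)→96340, (B,merge)→186560 …(+3); best=12480 via (D,hash)
  {ACDE}: card=60000; try (D,hash)→14070, (A,hash)→16520, (E,hash)→18520, (D,merge)→69370, (E,nl_idx)→137920, (A,merge)→156220 …(+4); best=14070 via (D,hash)
  {ABCDE}: card=192000; try (D,hash)→27000, (A,hash)→44600, (E,hash)→51480, (B,hash)→75190, (D,merge)→225400, (E,nl_idx)→434880 …(+7); best=27000 via (D,hash)

cost=27000; order=B,C,E,A,D; methods=nl_idx,hash,hash,hash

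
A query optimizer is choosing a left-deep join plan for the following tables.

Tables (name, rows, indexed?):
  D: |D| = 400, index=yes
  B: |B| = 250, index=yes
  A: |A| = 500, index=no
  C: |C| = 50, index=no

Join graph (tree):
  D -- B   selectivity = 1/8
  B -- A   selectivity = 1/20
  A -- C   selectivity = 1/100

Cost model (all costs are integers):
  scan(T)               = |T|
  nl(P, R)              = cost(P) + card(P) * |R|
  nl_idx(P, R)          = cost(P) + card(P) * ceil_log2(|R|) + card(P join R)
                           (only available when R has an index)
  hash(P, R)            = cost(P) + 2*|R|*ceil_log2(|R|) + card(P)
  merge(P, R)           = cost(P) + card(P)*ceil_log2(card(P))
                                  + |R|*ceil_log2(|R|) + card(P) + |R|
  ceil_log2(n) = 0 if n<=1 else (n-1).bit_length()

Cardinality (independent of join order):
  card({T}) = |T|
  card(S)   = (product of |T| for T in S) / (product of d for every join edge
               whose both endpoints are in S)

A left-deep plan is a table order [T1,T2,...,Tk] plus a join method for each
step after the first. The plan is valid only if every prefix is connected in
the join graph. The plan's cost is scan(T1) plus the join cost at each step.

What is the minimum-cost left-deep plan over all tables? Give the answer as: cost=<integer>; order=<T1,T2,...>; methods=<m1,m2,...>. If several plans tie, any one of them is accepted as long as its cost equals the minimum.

cost=16175; order=A,C,B,D; methods=hash,hash,hash

Selinger DP (subsets sized 1..n):
  {D}: scan cost=400, card=400
  {B}: scan cost=250, card=250
  {A}: scan cost=500, card=500
  {C}: scan cost=50, card=50
  {BD}: card=12500; try (B,hash)→4800, (D,merge)→6500, (B,merge)→6650, (D,hash)→7700, (D,nl_idx)→15000, (B,nl_idx)→16100 …(+2); best=4800 via (B,hash)
  {AB}: card=6250; try (B,hash)→5000, (A,merge)→7500, (B,merge)→7750, (A,hash)→9500, (B,nl_idx)→10750, (A,nl)→125250 …(+1); best=5000 via (B,hash)
  {AC}: card=250; try (C,hash)→1600, (A,merge)→5400, (C,merge)→5850, (A,hash)→9100, (A,nl)→25050, (C,nl)→25500; best=1600 via (C,hash)
  {ABD}: card=312500; try (D,hash)→18450, (A,hash)→26300, (D,merge)→96500, (A,merge)→197300, (D,nl_idx)→373750, (D,nl)→2505000 …(+1); best=18450 via (D,hash)
  {ABC}: card=3125; try (B,hash)→5850, (B,merge)→6100, (B,nl_idx)→6725, (C,hash)→11850, (B,nl)→64100, (C,merge)→92850 …(+1); best=5850 via (B,hash)
  {ABCD}: card=156250; try (D,hash)→16175, (D,merge)→50475, (D,nl_idx)→190225, (C,hash)→331550, (D,nl)→1255850, (C,merge)→6268800 …(+1); best=16175 via (D,hash)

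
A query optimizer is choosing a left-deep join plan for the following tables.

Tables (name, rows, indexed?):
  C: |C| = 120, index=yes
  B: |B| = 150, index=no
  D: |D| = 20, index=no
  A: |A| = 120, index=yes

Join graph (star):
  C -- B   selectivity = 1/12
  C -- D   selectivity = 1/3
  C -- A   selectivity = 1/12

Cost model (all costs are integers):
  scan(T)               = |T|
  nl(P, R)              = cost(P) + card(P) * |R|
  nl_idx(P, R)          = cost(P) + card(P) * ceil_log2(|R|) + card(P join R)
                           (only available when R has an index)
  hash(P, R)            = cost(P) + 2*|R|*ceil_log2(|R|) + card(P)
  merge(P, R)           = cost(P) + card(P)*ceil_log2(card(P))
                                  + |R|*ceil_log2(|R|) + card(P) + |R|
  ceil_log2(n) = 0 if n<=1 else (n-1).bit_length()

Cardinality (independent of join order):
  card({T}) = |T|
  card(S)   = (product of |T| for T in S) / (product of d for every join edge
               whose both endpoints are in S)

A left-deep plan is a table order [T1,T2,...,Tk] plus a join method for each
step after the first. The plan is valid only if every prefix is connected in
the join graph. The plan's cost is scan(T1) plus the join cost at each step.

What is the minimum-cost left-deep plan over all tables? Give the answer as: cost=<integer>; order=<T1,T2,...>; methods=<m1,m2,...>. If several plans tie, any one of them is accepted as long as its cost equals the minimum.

Selinger DP (subsets sized 1..n):
  {C}: scan cost=120, card=120
  {B}: scan cost=150, card=150
  {D}: scan cost=20, card=20
  {A}: scan cost=120, card=120
  {BC}: card=1500; try (C,hash)→1980, (B,merge)→2430, (C,merge)→2460, (B,hash)→2640, (C,nl_idx)→2700, (B,nl)→18120 …(+1); best=1980 via (C,hash)
  {CD}: card=800; try (D,hash)→440, (C,nl_idx)→960, (C,merge)→1100, (D,merge)→1200, (C,hash)→1720, (C,nl)→2420 …(+1); best=440 via (D,hash)
  {AC}: card=1200; try (C,hash)→1920, (A,hash)→1920, (C,merge)→2040, (A,merge)→2040, (C,nl_idx)→2160, (A,nl_idx)→2160 …(+2); best=1920 via (C,hash)
  {BCD}: card=10000; try (B,hash)→3640, (D,hash)→3680, (B,merge)→10590, (D,merge)→20100, (D,nl)→31980, (B,nl)→120440; best=3640 via (B,hash)
  {ABC}: card=15000; try (A,hash)→5160, (B,hash)→5520, (B,merge)→17670, (A,merge)→20940, (A,nl_idx)→27480, (B,nl)→181920 …(+1); best=5160 via (A,hash)
  {ACD}: card=8000; try (A,hash)→2920, (D,hash)→3320, (A,merge)→10200, (A,nl_idx)→14040, (D,merge)→16440, (D,nl)→25920 …(+1); best=2920 via (A,hash)
  {ABCD}: card=100000; try (B,hash)→13320, (A,hash)→15320, (D,hash)→20360, (B,merge)→116270, (A,merge)→154600, (A,nl_idx)→173640 …(+4); best=13320 via (B,hash)

cost=13320; order=C,D,A,B; methods=hash,hash,hash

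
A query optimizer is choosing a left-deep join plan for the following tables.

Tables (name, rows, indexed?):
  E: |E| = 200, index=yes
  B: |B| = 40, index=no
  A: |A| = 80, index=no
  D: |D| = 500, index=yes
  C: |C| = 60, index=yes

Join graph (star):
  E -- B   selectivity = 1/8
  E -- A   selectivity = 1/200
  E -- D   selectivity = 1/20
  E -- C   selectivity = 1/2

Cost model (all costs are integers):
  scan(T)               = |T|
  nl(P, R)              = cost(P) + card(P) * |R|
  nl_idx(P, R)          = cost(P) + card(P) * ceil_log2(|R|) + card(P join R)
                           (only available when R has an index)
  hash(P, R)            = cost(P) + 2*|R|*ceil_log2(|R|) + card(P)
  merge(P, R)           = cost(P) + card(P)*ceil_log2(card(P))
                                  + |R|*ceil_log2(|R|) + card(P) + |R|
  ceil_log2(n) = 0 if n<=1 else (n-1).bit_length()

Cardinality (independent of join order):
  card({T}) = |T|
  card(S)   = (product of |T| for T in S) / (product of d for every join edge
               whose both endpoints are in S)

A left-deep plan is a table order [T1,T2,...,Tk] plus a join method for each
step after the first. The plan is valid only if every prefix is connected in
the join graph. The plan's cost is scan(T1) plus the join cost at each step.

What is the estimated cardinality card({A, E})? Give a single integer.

Tables in S: A(80), E(200)
Edges inside S: E-A(d=200)
numerator = 80 * 200 = 16000
denominator = 200 = 200
card(S) = 16000 / 200 = 80

80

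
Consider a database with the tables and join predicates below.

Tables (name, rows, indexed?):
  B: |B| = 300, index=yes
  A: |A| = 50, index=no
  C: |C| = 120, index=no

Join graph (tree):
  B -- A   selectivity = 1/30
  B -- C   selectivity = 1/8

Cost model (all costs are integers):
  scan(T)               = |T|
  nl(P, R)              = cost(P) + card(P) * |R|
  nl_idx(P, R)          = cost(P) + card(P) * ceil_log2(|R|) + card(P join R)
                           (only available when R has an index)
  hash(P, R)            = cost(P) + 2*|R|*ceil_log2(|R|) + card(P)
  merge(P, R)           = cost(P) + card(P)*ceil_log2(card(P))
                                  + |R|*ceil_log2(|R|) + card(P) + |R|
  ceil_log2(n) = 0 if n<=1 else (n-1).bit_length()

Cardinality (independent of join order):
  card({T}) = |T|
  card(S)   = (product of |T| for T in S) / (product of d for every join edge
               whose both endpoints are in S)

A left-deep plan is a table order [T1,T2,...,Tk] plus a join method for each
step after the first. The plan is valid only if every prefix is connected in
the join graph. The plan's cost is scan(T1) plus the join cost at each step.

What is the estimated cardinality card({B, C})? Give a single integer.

4500

Tables in S: B(300), C(120)
Edges inside S: B-C(d=8)
numerator = 300 * 120 = 36000
denominator = 8 = 8
card(S) = 36000 / 8 = 4500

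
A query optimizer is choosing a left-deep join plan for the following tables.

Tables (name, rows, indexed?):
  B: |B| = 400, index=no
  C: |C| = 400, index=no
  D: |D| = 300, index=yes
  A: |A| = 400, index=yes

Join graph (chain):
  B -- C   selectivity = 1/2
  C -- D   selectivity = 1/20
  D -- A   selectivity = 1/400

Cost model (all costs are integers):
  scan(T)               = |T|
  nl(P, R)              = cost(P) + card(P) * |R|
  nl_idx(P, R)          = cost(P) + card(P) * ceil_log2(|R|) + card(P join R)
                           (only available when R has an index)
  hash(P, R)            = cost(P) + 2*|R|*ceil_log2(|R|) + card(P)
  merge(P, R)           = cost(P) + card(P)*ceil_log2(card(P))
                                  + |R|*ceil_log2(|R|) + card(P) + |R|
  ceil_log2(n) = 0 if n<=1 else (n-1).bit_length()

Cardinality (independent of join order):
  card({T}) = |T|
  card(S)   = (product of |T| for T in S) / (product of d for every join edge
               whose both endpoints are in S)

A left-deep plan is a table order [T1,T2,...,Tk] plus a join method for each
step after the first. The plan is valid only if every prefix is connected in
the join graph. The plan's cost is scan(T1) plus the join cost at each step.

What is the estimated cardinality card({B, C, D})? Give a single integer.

Tables in S: B(400), C(400), D(300)
Edges inside S: B-C(d=2), C-D(d=20)
numerator = 400 * 400 * 300 = 48000000
denominator = 2 * 20 = 40
card(S) = 48000000 / 40 = 1200000

1200000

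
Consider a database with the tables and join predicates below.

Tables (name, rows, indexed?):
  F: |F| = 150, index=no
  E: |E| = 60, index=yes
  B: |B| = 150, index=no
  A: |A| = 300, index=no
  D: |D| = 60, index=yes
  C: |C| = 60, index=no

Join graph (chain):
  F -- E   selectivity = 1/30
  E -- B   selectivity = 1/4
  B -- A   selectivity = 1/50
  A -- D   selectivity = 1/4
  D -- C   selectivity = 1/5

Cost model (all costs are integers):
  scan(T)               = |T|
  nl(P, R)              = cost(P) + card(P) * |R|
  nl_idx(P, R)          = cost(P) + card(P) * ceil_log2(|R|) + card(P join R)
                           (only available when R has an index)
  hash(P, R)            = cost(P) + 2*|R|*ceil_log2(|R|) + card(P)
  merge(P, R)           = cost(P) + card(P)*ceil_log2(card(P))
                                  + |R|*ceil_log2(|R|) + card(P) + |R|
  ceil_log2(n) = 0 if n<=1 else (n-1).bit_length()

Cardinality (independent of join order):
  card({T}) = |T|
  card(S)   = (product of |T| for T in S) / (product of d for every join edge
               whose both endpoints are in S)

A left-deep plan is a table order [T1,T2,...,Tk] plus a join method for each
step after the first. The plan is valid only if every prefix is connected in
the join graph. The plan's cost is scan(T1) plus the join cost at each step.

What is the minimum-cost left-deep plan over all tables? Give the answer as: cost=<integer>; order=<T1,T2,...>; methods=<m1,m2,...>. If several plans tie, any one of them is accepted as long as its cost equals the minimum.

Selinger DP (subsets sized 1..n):
  {F}: scan cost=150, card=150
  {E}: scan cost=60, card=60
  {B}: scan cost=150, card=150
  {A}: scan cost=300, card=300
  {D}: scan cost=60, card=60
  {C}: scan cost=60, card=60
  {EF}: card=300; try (E,hash)→1020, (E,nl_idx)→1350, (F,merge)→1830, (E,merge)→1920, (F,hash)→2520, (F,nl)→9060 …(+1); best=1020 via (E,hash)
  {BE}: card=2250; try (E,hash)→1020, (B,merge)→1830, (E,merge)→1920, (B,hash)→2520, (E,nl_idx)→3300, (B,nl)→9060 …(+1); best=1020 via (E,hash)
  {AB}: card=900; try (B,hash)→3000, (A,merge)→4500, (B,merge)→4650, (A,hash)→5700, (A,nl)→45150, (B,nl)→45300; best=3000 via (B,hash)
  {AD}: card=4500; try (D,hash)→1320, (A,merge)→3480, (D,merge)→3720, (A,hash)→5520, (D,nl_idx)→6600, (A,nl)→18060 …(+1); best=1320 via (D,hash)
  {CD}: card=720; try (D,hash)→840, (C,hash)→840, (D,merge)→900, (C,merge)→900, (D,nl_idx)→1140, (D,nl)→3660 …(+1); best=840 via (D,hash)
  {BEF}: card=11250; try (B,hash)→3720, (B,merge)→5370, (F,hash)→5670, (F,merge)→31620, (B,nl)→46020, (F,nl)→338520; best=3720 via (B,hash)
  {ABE}: card=13500; try (E,hash)→4620, (A,hash)→8670, (E,merge)→13320, (E,nl_idx)→21900, (A,merge)→33270, (E,nl)→57000 …(+1); best=4620 via (E,hash)
  {ABD}: card=13500; try (D,hash)→4620, (B,hash)→8220, (D,merge)→13320, (D,nl_idx)→21900, (D,nl)→57000, (B,merge)→65670 …(+1); best=4620 via (D,hash)
  {ACD}: card=54000; try (C,hash)→6540, (A,hash)→6960, (A,merge)→11760, (C,merge)→64740, (A,nl)→216840, (C,nl)→271320; best=6540 via (C,hash)
  {ABEF}: card=67500; try (A,hash)→20370, (F,hash)→20520, (A,merge)→175470, (F,merge)→208470, (F,nl)→2029620, (A,nl)→3378720; best=20370 via (A,hash)
  {ABDE}: card=202500; try (E,hash)→18840, (D,hash)→18840, (E,merge)→207540, (D,merge)→207540, (E,nl_idx)→288120, (D,nl_idx)→288120 …(+2); best=18840 via (E,hash)
  {ABCD}: card=162000; try (C,hash)→18840, (B,hash)→62940, (C,merge)→207540, (C,nl)→814620, (B,merge)→925890, (B,nl)→8106540; best=18840 via (C,hash)
  {ABDEF}: card=1012500; try (D,hash)→88590, (F,hash)→223740, (D,merge)→1235790, (D,nl_idx)→1437870, (F,merge)→3867690, (D,nl)→4070370 …(+1); best=88590 via (D,hash)
  {ABCDE}: card=2430000; try (E,hash)→181560, (C,hash)→222060, (E,merge)→3097260, (E,nl_idx)→3420840, (C,merge)→3866760, (E,nl)→9738840 …(+1); best=181560 via (E,hash)
  {ABCDEF}: card=12150000; try (C,hash)→1101810, (F,hash)→2613960, (C,merge)→21351510, (F,merge)→56072910, (C,nl)→60838590, (F,nl)→364681560; best=1101810 via (C,hash)

cost=1101810; order=F,E,B,A,D,C; methods=hash,hash,hash,hash,hash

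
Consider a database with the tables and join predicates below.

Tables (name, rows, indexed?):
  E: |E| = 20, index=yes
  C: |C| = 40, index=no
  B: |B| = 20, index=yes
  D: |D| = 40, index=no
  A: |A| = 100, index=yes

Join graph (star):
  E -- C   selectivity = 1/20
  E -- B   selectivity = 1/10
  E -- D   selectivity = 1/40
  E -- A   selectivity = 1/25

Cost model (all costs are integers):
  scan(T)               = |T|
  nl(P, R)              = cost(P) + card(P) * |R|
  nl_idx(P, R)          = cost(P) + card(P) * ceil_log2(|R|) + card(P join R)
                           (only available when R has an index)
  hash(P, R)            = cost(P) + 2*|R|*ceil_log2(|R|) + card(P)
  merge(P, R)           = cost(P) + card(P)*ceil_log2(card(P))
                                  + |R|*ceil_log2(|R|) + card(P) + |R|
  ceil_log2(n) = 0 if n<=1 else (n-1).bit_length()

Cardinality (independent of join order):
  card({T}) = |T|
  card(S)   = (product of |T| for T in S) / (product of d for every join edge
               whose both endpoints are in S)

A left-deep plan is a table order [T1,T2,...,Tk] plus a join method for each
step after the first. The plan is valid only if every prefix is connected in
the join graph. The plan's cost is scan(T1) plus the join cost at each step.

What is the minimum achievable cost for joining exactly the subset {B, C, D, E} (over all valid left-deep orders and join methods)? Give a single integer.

Selinger DP over subsets of {B,C,D,E}:
  {E}: scan cost=20, card=20
  {C}: scan cost=40, card=40
  {B}: scan cost=20, card=20
  {D}: scan cost=40, card=40
  {CE}: card=40; try (E,hash)→280, (E,nl_idx)→280, (C,merge)→420, (E,merge)→440, (C,hash)→520, (C,nl)→820 …(+1); best=280 via (E,hash)
  {BE}: card=40; try (E,nl_idx)→160, (B,nl_idx)→160, (E,hash)→240, (B,hash)→240, (E,merge)→260, (B,merge)→260 …(+2); best=160 via (E,nl_idx)
  {DE}: card=20; try (E,nl_idx)→260, (E,hash)→280, (D,merge)→420, (E,merge)→440, (D,hash)→520, (D,nl)→820 …(+1); best=260 via (E,nl_idx)
  {BCE}: card=80; try (B,hash)→520, (B,nl_idx)→560, (C,hash)→680, (B,merge)→680, (C,merge)→720, (B,nl)→1080 …(+1); best=520 via (B,hash)
  {CDE}: card=40; try (C,merge)→660, (C,hash)→760, (D,hash)→800, (D,merge)→840, (C,nl)→1060, (D,nl)→1880; best=660 via (C,merge)
  {BDE}: card=40; try (B,nl_idx)→400, (B,hash)→480, (B,merge)→500, (B,nl)→660, (D,hash)→680, (D,merge)→720 …(+1); best=400 via (B,nl_idx)
  {BCDE}: card=80; try (B,hash)→900, (C,hash)→920, (B,nl_idx)→940, (C,merge)→960, (B,merge)→1060, (D,hash)→1080 …(+4); best=900 via (B,hash)

900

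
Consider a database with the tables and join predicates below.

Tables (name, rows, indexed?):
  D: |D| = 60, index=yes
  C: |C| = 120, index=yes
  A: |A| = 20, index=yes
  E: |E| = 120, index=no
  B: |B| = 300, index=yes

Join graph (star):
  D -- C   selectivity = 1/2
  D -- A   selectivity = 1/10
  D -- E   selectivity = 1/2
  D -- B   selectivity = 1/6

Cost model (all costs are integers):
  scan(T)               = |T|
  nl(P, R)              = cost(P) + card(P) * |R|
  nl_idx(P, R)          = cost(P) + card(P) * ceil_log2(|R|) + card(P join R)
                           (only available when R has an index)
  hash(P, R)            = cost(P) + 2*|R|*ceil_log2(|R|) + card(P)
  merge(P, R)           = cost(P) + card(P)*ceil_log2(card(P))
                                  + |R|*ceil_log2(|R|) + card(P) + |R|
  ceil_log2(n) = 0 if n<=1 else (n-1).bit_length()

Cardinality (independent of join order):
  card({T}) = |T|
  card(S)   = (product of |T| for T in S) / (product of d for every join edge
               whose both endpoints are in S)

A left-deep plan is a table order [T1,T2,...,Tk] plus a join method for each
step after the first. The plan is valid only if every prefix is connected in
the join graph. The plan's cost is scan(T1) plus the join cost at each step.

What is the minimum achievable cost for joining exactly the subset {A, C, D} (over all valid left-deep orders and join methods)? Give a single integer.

2060

Selinger DP over subsets of {A,C,D}:
  {D}: scan cost=60, card=60
  {C}: scan cost=120, card=120
  {A}: scan cost=20, card=20
  {CD}: card=3600; try (D,hash)→960, (C,merge)→1440, (D,merge)→1500, (C,hash)→1800, (C,nl_idx)→4080, (D,nl_idx)→4440 …(+2); best=960 via (D,hash)
  {AD}: card=120; try (D,nl_idx)→260, (A,hash)→320, (A,nl_idx)→480, (D,merge)→560, (A,merge)→600, (D,hash)→760 …(+2); best=260 via (D,nl_idx)
  {ACD}: card=7200; try (C,hash)→2060, (C,merge)→2180, (A,hash)→4760, (C,nl_idx)→8300, (C,nl)→14660, (A,nl_idx)→26160 …(+2); best=2060 via (C,hash)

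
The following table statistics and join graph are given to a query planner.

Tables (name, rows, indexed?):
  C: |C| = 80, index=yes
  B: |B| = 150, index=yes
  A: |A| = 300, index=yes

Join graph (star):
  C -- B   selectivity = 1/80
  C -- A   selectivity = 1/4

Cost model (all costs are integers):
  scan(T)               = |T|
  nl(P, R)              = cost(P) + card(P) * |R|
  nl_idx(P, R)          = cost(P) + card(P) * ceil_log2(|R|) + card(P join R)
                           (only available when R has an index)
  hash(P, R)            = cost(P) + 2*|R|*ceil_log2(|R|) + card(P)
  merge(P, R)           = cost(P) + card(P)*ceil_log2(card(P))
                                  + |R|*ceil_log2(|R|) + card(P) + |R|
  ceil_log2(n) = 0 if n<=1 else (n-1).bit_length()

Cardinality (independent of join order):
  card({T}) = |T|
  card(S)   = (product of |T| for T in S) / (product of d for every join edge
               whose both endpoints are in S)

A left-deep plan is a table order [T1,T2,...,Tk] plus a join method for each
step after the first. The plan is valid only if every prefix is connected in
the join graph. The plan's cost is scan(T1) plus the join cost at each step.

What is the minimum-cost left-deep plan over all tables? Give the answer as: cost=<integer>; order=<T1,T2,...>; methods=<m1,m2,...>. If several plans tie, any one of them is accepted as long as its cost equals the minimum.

cost=5220; order=C,B,A; methods=nl_idx,merge

Selinger DP (subsets sized 1..n):
  {C}: scan cost=80, card=80
  {B}: scan cost=150, card=150
  {A}: scan cost=300, card=300
  {BC}: card=150; try (B,nl_idx)→870, (C,nl_idx)→1350, (C,hash)→1420, (B,merge)→2070, (C,merge)→2140, (B,hash)→2560 …(+2); best=870 via (B,nl_idx)
  {AC}: card=6000; try (C,hash)→1720, (A,merge)→3720, (C,merge)→3940, (A,hash)→5560, (A,nl_idx)→6800, (C,nl_idx)→8400 …(+2); best=1720 via (C,hash)
  {ABC}: card=11250; try (A,merge)→5220, (A,hash)→6420, (B,hash)→10120, (A,nl_idx)→13470, (A,nl)→45870, (B,nl_idx)→60970 …(+2); best=5220 via (A,merge)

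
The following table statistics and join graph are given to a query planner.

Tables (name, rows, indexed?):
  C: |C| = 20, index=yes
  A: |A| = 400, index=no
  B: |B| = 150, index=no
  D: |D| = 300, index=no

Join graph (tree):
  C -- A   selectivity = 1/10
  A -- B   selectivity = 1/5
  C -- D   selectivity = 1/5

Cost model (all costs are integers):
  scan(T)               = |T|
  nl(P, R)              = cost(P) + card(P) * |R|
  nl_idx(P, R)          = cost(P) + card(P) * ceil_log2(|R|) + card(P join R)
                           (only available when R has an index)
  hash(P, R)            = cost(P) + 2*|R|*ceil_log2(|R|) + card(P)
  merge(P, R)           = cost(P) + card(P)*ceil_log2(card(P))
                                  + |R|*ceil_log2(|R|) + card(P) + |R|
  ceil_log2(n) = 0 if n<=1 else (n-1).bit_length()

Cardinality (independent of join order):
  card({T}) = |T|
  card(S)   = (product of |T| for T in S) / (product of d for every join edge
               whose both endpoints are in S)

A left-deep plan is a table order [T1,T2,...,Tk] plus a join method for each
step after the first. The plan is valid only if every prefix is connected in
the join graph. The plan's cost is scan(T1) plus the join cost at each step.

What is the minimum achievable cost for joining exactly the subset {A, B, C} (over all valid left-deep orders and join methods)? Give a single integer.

4200

Selinger DP over subsets of {A,B,C}:
  {C}: scan cost=20, card=20
  {A}: scan cost=400, card=400
  {B}: scan cost=150, card=150
  {AC}: card=800; try (C,hash)→1000, (C,nl_idx)→3200, (A,merge)→4140, (C,merge)→4520, (A,hash)→7240, (A,nl)→8020 …(+1); best=1000 via (C,hash)
  {AB}: card=12000; try (B,hash)→3200, (A,merge)→5500, (B,merge)→5750, (A,hash)→7500, (A,nl)→60150, (B,nl)→60400; best=3200 via (B,hash)
  {ABC}: card=24000; try (B,hash)→4200, (B,merge)→11150, (C,hash)→15400, (C,nl_idx)→87200, (B,nl)→121000, (C,merge)→183320 …(+1); best=4200 via (B,hash)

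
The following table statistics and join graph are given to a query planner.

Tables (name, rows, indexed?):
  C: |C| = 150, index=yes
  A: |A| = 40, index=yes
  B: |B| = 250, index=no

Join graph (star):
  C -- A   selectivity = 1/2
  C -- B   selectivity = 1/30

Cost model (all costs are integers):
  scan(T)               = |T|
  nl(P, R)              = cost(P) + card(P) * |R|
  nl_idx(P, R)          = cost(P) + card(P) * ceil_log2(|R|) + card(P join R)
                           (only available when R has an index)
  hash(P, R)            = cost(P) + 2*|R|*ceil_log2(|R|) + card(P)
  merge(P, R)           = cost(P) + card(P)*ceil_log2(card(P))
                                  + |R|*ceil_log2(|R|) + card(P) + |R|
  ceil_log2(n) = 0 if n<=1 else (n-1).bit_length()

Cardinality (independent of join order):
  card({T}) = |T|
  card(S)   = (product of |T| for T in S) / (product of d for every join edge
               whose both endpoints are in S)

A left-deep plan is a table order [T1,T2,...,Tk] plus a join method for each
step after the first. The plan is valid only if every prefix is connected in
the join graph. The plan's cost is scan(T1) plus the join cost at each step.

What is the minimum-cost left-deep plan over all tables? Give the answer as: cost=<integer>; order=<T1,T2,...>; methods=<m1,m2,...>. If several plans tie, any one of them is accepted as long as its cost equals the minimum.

Selinger DP (subsets sized 1..n):
  {C}: scan cost=150, card=150
  {A}: scan cost=40, card=40
  {B}: scan cost=250, card=250
  {AC}: card=3000; try (A,hash)→780, (C,merge)→1670, (A,merge)→1780, (C,hash)→2480, (C,nl_idx)→3360, (A,nl_idx)→4050 …(+2); best=780 via (A,hash)
  {BC}: card=1250; try (C,hash)→2900, (C,nl_idx)→3500, (B,merge)→3750, (C,merge)→3850, (B,hash)→4300, (B,nl)→37650 …(+1); best=2900 via (C,hash)
  {ABC}: card=25000; try (A,hash)→4630, (B,hash)→7780, (A,merge)→18180, (A,nl_idx)→35400, (B,merge)→42030, (A,nl)→52900 …(+1); best=4630 via (A,hash)

cost=4630; order=B,C,A; methods=hash,hash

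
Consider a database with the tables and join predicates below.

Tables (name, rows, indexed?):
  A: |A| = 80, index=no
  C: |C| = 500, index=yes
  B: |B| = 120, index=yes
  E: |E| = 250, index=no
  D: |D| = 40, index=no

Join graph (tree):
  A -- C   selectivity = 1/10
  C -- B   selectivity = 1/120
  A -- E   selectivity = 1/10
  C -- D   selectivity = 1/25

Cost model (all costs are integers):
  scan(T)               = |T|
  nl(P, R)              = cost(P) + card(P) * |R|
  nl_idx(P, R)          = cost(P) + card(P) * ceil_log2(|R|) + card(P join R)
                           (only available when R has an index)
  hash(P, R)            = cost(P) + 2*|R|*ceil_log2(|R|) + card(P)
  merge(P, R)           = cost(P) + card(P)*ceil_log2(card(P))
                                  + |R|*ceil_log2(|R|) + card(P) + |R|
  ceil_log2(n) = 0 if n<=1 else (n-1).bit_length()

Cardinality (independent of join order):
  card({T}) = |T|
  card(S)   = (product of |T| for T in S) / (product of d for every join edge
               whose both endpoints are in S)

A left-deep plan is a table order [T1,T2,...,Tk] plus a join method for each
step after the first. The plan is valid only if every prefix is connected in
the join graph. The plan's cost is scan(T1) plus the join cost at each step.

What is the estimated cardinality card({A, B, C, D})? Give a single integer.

Tables in S: A(80), B(120), C(500), D(40)
Edges inside S: A-C(d=10), C-B(d=120), C-D(d=25)
numerator = 80 * 120 * 500 * 40 = 192000000
denominator = 10 * 120 * 25 = 30000
card(S) = 192000000 / 30000 = 6400

6400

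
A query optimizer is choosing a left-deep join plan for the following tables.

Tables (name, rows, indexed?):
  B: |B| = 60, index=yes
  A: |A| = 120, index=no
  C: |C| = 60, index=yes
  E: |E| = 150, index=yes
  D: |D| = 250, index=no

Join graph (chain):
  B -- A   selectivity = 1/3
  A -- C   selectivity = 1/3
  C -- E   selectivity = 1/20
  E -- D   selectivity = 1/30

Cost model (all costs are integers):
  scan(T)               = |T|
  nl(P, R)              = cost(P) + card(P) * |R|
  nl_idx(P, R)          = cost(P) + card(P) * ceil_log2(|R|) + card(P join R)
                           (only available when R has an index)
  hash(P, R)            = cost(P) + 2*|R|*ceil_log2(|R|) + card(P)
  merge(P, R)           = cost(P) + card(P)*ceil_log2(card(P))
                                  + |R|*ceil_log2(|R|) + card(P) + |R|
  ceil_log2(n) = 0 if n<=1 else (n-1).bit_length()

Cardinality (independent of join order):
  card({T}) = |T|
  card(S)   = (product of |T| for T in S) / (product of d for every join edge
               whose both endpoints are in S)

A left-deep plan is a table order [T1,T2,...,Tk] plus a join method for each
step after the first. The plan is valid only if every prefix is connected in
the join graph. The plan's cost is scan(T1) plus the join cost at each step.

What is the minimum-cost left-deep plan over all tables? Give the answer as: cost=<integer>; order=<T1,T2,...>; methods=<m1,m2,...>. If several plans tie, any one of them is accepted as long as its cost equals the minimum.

Selinger DP (subsets sized 1..n):
  {B}: scan cost=60, card=60
  {A}: scan cost=120, card=120
  {C}: scan cost=60, card=60
  {E}: scan cost=150, card=150
  {D}: scan cost=250, card=250
  {AB}: card=2400; try (B,hash)→960, (A,merge)→1440, (B,merge)→1500, (A,hash)→1800, (B,nl_idx)→3240, (A,nl)→7260 …(+1); best=960 via (B,hash)
  {AC}: card=2400; try (C,hash)→960, (A,merge)→1440, (C,merge)→1500, (A,hash)→1800, (C,nl_idx)→3240, (A,nl)→7260 …(+1); best=960 via (C,hash)
  {CE}: card=450; try (E,nl_idx)→990, (C,hash)→1020, (C,nl_idx)→1500, (E,merge)→1830, (C,merge)→1920, (E,hash)→2520 …(+2); best=990 via (E,nl_idx)
  {DE}: card=1250; try (E,hash)→2900, (E,nl_idx)→3500, (D,merge)→3750, (E,merge)→3850, (D,hash)→4300, (D,nl)→37650 …(+1); best=2900 via (E,hash)
  {ABC}: card=48000; try (C,hash)→4080, (B,hash)→4080, (C,merge)→32580, (B,merge)→32580, (C,nl_idx)→63360, (B,nl_idx)→63360 …(+2); best=4080 via (C,hash)
  {ACE}: card=18000; try (A,hash)→3120, (E,hash)→5760, (A,merge)→6450, (E,merge)→33510, (E,nl_idx)→38160, (A,nl)→54990 …(+1); best=3120 via (A,hash)
  {CDE}: card=3750; try (C,hash)→4870, (D,hash)→5440, (D,merge)→7740, (C,nl_idx)→14150, (C,merge)→18320, (C,nl)→77900 …(+1); best=4870 via (C,hash)
  {ABCE}: card=360000; try (B,hash)→21840, (E,hash)→54480, (B,merge)→291540, (B,nl_idx)→471120, (E,nl_idx)→748080, (E,merge)→821430 …(+2); best=21840 via (B,hash)
  {ACDE}: card=150000; try (A,hash)→10300, (D,hash)→25120, (A,merge)→54580, (D,merge)→293370, (A,nl)→454870, (D,nl)→4503120; best=10300 via (A,hash)
  {ABCDE}: card=3000000; try (B,hash)→161020, (D,hash)→385840, (B,merge)→2860720, (B,nl_idx)→3910300, (D,merge)→7224090, (B,nl)→9010300 …(+1); best=161020 via (B,hash)

cost=161020; order=D,E,C,A,B; methods=hash,hash,hash,hash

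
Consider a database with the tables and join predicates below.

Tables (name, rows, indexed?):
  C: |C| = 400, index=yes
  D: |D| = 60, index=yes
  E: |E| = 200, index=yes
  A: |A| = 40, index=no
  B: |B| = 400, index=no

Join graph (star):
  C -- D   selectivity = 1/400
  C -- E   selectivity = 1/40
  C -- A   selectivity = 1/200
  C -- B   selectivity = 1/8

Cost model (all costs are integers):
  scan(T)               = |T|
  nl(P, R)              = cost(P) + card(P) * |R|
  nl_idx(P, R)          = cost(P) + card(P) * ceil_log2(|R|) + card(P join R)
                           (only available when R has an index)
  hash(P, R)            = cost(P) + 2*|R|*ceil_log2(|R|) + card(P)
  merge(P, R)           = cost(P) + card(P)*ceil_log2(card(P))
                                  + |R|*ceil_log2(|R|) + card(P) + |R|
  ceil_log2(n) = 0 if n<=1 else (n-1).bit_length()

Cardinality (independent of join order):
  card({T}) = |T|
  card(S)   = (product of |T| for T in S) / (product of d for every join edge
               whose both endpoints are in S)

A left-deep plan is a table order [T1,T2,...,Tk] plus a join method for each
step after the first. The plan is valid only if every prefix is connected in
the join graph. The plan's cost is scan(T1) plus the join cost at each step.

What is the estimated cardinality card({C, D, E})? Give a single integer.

300

Tables in S: C(400), D(60), E(200)
Edges inside S: C-D(d=400), C-E(d=40)
numerator = 400 * 60 * 200 = 4800000
denominator = 400 * 40 = 16000
card(S) = 4800000 / 16000 = 300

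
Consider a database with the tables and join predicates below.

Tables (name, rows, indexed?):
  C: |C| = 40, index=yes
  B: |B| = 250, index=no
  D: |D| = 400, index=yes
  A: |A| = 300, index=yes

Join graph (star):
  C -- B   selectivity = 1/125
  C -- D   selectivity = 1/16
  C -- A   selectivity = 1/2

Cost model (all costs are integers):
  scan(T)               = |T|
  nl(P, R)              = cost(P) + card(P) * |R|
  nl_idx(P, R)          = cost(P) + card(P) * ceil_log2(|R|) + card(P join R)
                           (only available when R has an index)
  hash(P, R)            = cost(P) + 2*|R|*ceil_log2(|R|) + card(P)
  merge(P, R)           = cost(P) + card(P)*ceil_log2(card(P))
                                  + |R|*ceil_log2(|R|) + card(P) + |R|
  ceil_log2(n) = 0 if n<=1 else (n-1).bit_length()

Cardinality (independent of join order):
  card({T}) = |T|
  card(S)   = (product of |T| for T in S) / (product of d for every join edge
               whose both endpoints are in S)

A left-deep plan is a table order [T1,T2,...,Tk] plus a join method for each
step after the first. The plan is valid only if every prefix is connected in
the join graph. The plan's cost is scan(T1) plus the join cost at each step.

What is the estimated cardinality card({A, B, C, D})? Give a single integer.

Tables in S: A(300), B(250), C(40), D(400)
Edges inside S: C-B(d=125), C-D(d=16), C-A(d=2)
numerator = 300 * 250 * 40 * 400 = 1200000000
denominator = 125 * 16 * 2 = 4000
card(S) = 1200000000 / 4000 = 300000

300000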